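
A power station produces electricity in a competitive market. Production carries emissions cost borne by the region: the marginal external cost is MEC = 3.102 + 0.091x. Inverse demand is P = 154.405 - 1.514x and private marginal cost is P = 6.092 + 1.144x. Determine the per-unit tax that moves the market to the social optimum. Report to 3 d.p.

Social marginal cost = private MC + MEC = 9.194 + 1.235x.
Set SMC = demand: 9.194 + 1.235x = 154.405 - 1.514x → x* = 52.8232.
The Pigouvian tax equals MEC at x*: 3.102 + 0.091×52.8232 = 7.9089.

tax = 7.909 per unit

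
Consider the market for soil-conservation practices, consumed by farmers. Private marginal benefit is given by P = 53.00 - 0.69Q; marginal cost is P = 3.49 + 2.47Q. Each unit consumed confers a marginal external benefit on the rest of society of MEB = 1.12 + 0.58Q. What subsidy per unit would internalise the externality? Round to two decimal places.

Social marginal benefit = demand + MEB = 54.12 - 0.11Q.
Set SMB = MC: 54.12 - 0.11Q = 3.49 + 2.47Q → Q* = 19.6240.
The Pigouvian subsidy equals MEB at Q*: 1.12 + 0.58×19.6240 = 12.5019.

subsidy = 12.50 per unit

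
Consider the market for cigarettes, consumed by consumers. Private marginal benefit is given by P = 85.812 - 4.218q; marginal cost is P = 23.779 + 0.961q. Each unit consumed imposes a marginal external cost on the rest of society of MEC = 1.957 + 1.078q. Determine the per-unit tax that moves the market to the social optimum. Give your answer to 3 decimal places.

tax = 12.307 per unit

Social marginal benefit = demand − MEC = 83.855 - 5.296q.
Set SMB = MC: 83.855 - 5.296q = 23.779 + 0.961q → q* = 9.6014.
The Pigouvian tax equals MEC at q*: 1.957 + 1.078×9.6014 = 12.3073.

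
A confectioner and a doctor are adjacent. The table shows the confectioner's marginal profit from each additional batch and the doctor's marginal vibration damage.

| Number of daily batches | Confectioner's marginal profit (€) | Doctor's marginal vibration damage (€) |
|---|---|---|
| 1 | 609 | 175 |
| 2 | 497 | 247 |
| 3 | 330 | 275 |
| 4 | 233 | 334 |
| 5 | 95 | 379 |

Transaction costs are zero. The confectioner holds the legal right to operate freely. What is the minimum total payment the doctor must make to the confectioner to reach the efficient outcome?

€328

Left alone the confectioner would choose level 5 (marginal profit stays positive).
Efficient level: k* = 3 (marginal profit ≥ marginal vibration damage through 3).
The doctor must at least cover the confectioner's forgone profit from cutting 5→3: 233 + 95 = 328.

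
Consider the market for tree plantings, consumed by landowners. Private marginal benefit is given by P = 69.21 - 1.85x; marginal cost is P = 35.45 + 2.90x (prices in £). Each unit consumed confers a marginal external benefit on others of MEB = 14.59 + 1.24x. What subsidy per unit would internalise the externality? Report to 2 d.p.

subsidy = £31.67 per unit

Social marginal benefit = demand + MEB = 83.80 - 0.61x.
Set SMB = MC: 83.80 - 0.61x = 35.45 + 2.90x → x* = 13.7749.
The Pigouvian subsidy equals MEB at x*: 14.59 + 1.24×13.7749 = 31.6709.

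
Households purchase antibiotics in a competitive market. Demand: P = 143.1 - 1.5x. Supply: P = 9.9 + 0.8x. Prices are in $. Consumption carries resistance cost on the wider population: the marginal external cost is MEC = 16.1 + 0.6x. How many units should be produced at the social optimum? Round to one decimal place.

Social marginal benefit = demand − MEC = 127.0 - 2.1x.
Set SMB = MC: 127.0 - 2.1x = 9.9 + 0.8x → x* = 40.3793.

x* = 40.4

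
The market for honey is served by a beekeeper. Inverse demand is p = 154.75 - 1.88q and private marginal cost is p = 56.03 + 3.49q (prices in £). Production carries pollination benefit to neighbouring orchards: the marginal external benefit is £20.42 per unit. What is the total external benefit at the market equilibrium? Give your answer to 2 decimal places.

£375.39

Market equilibrium (private): 56.03 + 3.49q = 154.75 - 1.88q → q_m = 18.3836.
Total external benefit = MEB × q_m = 20.42 × 18.3836 = 375.3931.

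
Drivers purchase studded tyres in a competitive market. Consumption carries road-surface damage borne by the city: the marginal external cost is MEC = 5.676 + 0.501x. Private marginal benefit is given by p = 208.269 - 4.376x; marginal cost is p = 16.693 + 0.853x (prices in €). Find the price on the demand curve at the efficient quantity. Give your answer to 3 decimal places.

P = €66.297

Social marginal benefit = demand − MEC = 202.593 - 4.877x.
Set SMB = MC: 202.593 - 4.877x = 16.693 + 0.853x → x* = 32.4433.
Consumer price on the demand curve at x*: 208.269 − 4.376×32.4433 = 66.2971.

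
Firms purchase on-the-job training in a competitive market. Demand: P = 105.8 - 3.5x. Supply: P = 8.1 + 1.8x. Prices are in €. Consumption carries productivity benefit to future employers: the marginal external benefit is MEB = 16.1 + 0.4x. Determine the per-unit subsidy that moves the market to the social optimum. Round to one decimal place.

subsidy = €25.4 per unit

Social marginal benefit = demand + MEB = 121.9 - 3.1x.
Set SMB = MC: 121.9 - 3.1x = 8.1 + 1.8x → x* = 23.2245.
The Pigouvian subsidy equals MEB at x*: 16.1 + 0.4×23.2245 = 25.3898.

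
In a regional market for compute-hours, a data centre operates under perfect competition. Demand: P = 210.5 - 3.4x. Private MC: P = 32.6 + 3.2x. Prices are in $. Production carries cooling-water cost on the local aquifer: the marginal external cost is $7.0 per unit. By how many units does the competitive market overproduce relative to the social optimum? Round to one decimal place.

Market equilibrium (private): 32.6 + 3.2x = 210.5 - 3.4x → x_m = 26.9545.
Social marginal cost = private MC + MEC = 39.6 + 3.2x.
Set SMC = demand: 39.6 + 3.2x = 210.5 - 3.4x → x* = 25.8939.
Gap = |26.9545 − 25.8939| = 1.0606.

1.1 units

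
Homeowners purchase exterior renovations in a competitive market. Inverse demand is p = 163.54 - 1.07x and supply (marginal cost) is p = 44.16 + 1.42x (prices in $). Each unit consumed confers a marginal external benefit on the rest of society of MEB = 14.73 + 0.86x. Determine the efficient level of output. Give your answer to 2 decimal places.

Social marginal benefit = demand + MEB = 178.27 - 0.21x.
Set SMB = MC: 178.27 - 0.21x = 44.16 + 1.42x → x* = 82.2761.

x* = 82.28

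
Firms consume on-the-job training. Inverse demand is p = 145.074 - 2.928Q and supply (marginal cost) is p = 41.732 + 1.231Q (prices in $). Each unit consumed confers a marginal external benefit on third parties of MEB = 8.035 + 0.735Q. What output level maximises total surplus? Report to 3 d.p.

Q* = 32.528

Social marginal benefit = demand + MEB = 153.109 - 2.193Q.
Set SMB = MC: 153.109 - 2.193Q = 41.732 + 1.231Q → Q* = 32.5283.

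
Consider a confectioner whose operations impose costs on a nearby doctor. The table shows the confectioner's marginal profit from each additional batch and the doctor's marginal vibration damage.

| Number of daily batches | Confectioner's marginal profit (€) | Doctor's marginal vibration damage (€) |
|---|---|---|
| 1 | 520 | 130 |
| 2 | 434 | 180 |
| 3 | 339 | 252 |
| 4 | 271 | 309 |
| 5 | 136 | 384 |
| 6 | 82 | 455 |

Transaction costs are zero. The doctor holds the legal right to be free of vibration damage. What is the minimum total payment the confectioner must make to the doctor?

Efficient level: marginal profit ≥ marginal vibration damage through level 3, so k* = 3.
With the doctor holding the right, the confectioner must at least compensate total damage at k*: 130 + 180 + 252 = 562.

€562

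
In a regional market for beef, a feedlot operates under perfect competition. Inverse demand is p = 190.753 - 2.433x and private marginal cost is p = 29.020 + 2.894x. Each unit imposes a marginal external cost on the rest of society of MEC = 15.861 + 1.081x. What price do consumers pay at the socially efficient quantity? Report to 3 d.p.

Social marginal cost = private MC + MEC = 44.881 + 3.975x.
Set SMC = demand: 44.881 + 3.975x = 190.753 - 2.433x → x* = 22.7640.
Consumer price on the demand curve at x*: 190.753 − 2.433×22.7640 = 135.3682.

P = 135.368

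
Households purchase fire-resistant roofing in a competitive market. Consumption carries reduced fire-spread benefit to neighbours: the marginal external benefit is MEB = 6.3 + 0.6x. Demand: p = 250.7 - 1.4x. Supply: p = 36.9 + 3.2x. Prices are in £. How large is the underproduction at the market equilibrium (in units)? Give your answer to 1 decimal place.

Market equilibrium (private): 36.9 + 3.2x = 250.7 - 1.4x → x_m = 46.4783.
Social marginal benefit = demand + MEB = 257.0 - 0.8x.
Set SMB = MC: 257.0 - 0.8x = 36.9 + 3.2x → x* = 55.0250.
Gap = |46.4783 − 55.0250| = 8.5467.

8.5 units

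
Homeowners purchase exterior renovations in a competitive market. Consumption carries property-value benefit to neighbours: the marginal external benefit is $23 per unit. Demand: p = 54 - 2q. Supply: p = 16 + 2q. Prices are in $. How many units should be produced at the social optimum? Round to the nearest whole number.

q* = 15

Social marginal benefit = demand + MEB = 77 - 2q.
Set SMB = MC: 77 - 2q = 16 + 2q → q* = 15.2500.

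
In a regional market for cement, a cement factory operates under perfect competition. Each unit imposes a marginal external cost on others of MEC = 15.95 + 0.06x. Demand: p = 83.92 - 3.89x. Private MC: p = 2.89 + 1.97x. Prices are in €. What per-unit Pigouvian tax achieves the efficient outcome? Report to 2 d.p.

Social marginal cost = private MC + MEC = 18.84 + 2.03x.
Set SMC = demand: 18.84 + 2.03x = 83.92 - 3.89x → x* = 10.9932.
The Pigouvian tax equals MEC at x*: 15.95 + 0.06×10.9932 = 16.6096.

tax = €16.61 per unit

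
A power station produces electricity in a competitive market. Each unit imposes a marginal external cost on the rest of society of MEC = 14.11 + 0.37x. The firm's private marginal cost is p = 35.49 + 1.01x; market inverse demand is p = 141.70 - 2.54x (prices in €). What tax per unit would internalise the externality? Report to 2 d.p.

tax = €22.80 per unit

Social marginal cost = private MC + MEC = 49.60 + 1.38x.
Set SMC = demand: 49.60 + 1.38x = 141.70 - 2.54x → x* = 23.4949.
The Pigouvian tax equals MEC at x*: 14.11 + 0.37×23.4949 = 22.8031.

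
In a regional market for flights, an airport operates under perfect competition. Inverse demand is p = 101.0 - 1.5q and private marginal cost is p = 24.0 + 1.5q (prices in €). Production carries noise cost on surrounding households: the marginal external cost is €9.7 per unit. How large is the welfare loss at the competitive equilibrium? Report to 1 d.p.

DWL = €15.7

Market equilibrium (private): 24.0 + 1.5q = 101.0 - 1.5q → q_m = 25.6667.
Social marginal cost = private MC + MEC = 33.7 + 1.5q.
Set SMC = demand: 33.7 + 1.5q = 101.0 - 1.5q → q* = 22.4333.
The welfare-loss triangle has base |q_m − q*| and height MEC(q_m) (the vertical gap between SMC and demand is zero at q* and MEC at q_m).
DWL = ½ × 3.2334 × 9.7000 = 15.6820.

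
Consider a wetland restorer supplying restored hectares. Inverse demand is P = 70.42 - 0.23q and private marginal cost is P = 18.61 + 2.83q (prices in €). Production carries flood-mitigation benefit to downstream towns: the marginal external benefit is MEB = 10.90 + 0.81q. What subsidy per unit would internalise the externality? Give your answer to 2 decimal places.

Social marginal cost = private MC − MEB = 7.71 + 2.02q.
Set SMC = demand: 7.71 + 2.02q = 70.42 - 0.23q → q* = 27.8711.
The Pigouvian subsidy equals MEB at q*: 10.90 + 0.81×27.8711 = 33.4756.

subsidy = €33.48 per unit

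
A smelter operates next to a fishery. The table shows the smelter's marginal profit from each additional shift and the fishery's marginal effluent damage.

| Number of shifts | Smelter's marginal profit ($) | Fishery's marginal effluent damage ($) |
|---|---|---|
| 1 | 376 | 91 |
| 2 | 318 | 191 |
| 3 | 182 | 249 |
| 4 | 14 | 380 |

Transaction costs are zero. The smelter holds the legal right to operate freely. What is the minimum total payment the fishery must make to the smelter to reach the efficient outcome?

Left alone the smelter would choose level 4 (marginal profit stays positive).
Efficient level: k* = 2 (marginal profit ≥ marginal effluent damage through 2).
The fishery must at least cover the smelter's forgone profit from cutting 4→2: 182 + 14 = 196.

$196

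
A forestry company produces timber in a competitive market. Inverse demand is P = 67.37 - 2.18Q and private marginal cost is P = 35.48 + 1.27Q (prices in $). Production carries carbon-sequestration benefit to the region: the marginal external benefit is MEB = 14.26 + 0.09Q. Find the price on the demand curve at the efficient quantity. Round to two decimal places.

Social marginal cost = private MC − MEB = 21.22 + 1.18Q.
Set SMC = demand: 21.22 + 1.18Q = 67.37 - 2.18Q → Q* = 13.7351.
Consumer price on the demand curve at Q*: 67.37 − 2.18×13.7351 = 37.4275.

P = $37.43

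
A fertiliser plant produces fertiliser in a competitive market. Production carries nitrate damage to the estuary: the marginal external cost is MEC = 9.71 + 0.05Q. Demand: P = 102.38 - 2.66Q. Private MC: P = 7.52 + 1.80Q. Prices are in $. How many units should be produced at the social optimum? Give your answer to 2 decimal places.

Social marginal cost = private MC + MEC = 17.23 + 1.85Q.
Set SMC = demand: 17.23 + 1.85Q = 102.38 - 2.66Q → Q* = 18.8803.

Q* = 18.88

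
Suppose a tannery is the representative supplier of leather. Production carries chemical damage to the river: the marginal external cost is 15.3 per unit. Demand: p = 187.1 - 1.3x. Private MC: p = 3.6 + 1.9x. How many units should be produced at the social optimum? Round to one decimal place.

x* = 52.6

Social marginal cost = private MC + MEC = 18.9 + 1.9x.
Set SMC = demand: 18.9 + 1.9x = 187.1 - 1.3x → x* = 52.5625.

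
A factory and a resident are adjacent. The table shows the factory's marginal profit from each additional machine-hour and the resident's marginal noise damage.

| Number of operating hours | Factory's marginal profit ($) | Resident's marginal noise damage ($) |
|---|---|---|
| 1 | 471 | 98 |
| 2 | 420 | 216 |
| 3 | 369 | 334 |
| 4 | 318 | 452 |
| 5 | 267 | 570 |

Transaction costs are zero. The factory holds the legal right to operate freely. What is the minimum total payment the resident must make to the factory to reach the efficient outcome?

$585

Left alone the factory would choose level 5 (marginal profit stays positive).
Efficient level: k* = 3 (marginal profit ≥ marginal noise damage through 3).
The resident must at least cover the factory's forgone profit from cutting 5→3: 318 + 267 = 585.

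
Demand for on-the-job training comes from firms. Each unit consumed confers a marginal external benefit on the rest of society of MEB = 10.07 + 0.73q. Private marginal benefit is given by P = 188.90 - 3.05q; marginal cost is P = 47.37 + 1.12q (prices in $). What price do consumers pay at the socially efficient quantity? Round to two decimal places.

P = $54.49

Social marginal benefit = demand + MEB = 198.97 - 2.32q.
Set SMB = MC: 198.97 - 2.32q = 47.37 + 1.12q → q* = 44.0698.
Consumer price on the demand curve at q*: 188.90 − 3.05×44.0698 = 54.4871.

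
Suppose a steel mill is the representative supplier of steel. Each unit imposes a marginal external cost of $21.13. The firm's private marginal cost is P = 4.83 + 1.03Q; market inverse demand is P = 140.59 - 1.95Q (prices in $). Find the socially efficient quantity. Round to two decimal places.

Q* = 38.47

Social marginal cost = private MC + MEC = 25.96 + 1.03Q.
Set SMC = demand: 25.96 + 1.03Q = 140.59 - 1.95Q → Q* = 38.4664.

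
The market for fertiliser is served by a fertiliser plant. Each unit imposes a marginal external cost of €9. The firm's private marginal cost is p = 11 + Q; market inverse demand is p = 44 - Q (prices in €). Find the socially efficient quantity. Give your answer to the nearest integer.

Social marginal cost = private MC + MEC = 20 + Q.
Set SMC = demand: 20 + Q = 44 - Q → Q* = 12.0000.

Q* = 12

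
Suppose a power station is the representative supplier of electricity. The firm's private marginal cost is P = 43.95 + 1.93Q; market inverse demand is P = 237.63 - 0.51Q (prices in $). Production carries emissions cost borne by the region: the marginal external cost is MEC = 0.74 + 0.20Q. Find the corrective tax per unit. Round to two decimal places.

tax = $15.36 per unit

Social marginal cost = private MC + MEC = 44.69 + 2.13Q.
Set SMC = demand: 44.69 + 2.13Q = 237.63 - 0.51Q → Q* = 73.0833.
The Pigouvian tax equals MEC at Q*: 0.74 + 0.20×73.0833 = 15.3567.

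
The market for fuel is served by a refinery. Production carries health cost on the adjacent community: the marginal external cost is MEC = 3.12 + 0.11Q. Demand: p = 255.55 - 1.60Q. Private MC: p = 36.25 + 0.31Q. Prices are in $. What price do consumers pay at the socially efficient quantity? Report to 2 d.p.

Social marginal cost = private MC + MEC = 39.37 + 0.42Q.
Set SMC = demand: 39.37 + 0.42Q = 255.55 - 1.60Q → Q* = 107.0198.
Consumer price on the demand curve at Q*: 255.55 − 1.60×107.0198 = 84.3183.

P = $84.32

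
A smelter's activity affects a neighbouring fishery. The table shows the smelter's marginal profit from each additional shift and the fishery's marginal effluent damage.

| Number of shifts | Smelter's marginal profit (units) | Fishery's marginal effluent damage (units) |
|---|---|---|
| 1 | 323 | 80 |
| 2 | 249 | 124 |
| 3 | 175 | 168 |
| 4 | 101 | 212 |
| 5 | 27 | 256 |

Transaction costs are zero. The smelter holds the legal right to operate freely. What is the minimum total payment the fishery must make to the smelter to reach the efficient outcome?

128

Left alone the smelter would choose level 5 (marginal profit stays positive).
Efficient level: k* = 3 (marginal profit ≥ marginal effluent damage through 3).
The fishery must at least cover the smelter's forgone profit from cutting 5→3: 101 + 27 = 128.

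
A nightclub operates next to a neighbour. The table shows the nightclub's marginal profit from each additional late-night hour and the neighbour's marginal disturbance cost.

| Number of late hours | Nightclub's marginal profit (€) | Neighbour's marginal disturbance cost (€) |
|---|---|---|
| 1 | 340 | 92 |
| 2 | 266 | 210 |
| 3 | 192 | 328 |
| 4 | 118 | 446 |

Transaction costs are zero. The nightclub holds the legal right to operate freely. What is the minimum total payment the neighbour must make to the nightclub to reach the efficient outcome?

€310

Left alone the nightclub would choose level 4 (marginal profit stays positive).
Efficient level: k* = 2 (marginal profit ≥ marginal disturbance cost through 2).
The neighbour must at least cover the nightclub's forgone profit from cutting 4→2: 192 + 118 = 310.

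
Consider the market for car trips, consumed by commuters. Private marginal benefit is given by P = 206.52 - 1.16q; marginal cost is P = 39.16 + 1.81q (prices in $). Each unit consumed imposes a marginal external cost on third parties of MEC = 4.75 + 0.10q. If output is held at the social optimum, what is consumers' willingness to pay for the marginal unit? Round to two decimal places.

Social marginal benefit = demand − MEC = 201.77 - 1.26q.
Set SMB = MC: 201.77 - 1.26q = 39.16 + 1.81q → q* = 52.9674.
Consumer price on the demand curve at q*: 206.52 − 1.16×52.9674 = 145.0778.

P = $145.08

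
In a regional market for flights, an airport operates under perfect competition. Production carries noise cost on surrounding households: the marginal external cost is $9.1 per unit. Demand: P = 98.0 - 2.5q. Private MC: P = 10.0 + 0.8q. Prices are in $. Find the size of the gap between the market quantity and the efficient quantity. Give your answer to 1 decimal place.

2.8 units

Market equilibrium (private): 10.0 + 0.8q = 98.0 - 2.5q → q_m = 26.6667.
Social marginal cost = private MC + MEC = 19.1 + 0.8q.
Set SMC = demand: 19.1 + 0.8q = 98.0 - 2.5q → q* = 23.9091.
Gap = |26.6667 − 23.9091| = 2.7576.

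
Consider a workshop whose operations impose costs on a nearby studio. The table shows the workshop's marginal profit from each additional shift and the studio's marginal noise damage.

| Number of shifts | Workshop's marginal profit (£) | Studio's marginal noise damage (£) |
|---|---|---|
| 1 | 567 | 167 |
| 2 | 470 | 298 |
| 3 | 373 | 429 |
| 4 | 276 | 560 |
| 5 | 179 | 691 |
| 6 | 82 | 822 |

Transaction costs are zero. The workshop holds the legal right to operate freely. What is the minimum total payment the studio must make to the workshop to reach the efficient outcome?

£910

Left alone the workshop would choose level 6 (marginal profit stays positive).
Efficient level: k* = 2 (marginal profit ≥ marginal noise damage through 2).
The studio must at least cover the workshop's forgone profit from cutting 6→2: 373 + 276 + 179 + 82 = 910.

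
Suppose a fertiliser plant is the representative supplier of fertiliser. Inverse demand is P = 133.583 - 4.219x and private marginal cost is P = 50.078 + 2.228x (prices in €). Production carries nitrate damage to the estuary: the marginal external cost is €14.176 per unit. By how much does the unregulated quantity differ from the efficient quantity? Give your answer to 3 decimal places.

2.199 units

Market equilibrium (private): 50.078 + 2.228x = 133.583 - 4.219x → x_m = 12.9525.
Social marginal cost = private MC + MEC = 64.254 + 2.228x.
Set SMC = demand: 64.254 + 2.228x = 133.583 - 4.219x → x* = 10.7537.
Gap = |12.9525 − 10.7537| = 2.1988.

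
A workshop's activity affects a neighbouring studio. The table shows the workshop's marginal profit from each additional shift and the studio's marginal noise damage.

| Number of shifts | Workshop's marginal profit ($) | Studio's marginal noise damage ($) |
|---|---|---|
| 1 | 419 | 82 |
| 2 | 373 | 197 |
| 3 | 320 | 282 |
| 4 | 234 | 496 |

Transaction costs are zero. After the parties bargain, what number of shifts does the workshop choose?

Bargaining reaches the level where marginal profit last exceeds marginal noise damage.
That holds through level 3 (320 ≥ 282) but not at 4 (234 < 496).

3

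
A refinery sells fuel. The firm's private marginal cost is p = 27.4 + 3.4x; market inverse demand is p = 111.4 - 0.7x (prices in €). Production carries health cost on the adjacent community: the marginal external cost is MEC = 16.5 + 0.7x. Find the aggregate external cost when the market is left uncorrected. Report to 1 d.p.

€485.0

Market equilibrium (private): 27.4 + 3.4x = 111.4 - 0.7x → x_m = 20.4878.
Total external cost = ∫₀^{x_m} (16.5 + 0.7x) dx = 16.5×20.4878 + ½×0.7×20.4878² = 484.9612.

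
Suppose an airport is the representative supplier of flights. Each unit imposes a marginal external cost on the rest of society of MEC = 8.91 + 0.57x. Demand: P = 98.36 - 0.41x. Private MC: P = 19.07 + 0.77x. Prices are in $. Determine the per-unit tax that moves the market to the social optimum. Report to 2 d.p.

Social marginal cost = private MC + MEC = 27.98 + 1.34x.
Set SMC = demand: 27.98 + 1.34x = 98.36 - 0.41x → x* = 40.2171.
The Pigouvian tax equals MEC at x*: 8.91 + 0.57×40.2171 = 31.8337.

tax = $31.83 per unit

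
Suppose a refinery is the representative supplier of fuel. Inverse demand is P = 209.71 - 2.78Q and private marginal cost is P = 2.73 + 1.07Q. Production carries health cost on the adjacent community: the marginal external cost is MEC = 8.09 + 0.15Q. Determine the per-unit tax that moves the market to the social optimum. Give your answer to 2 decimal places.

Social marginal cost = private MC + MEC = 10.82 + 1.22Q.
Set SMC = demand: 10.82 + 1.22Q = 209.71 - 2.78Q → Q* = 49.7225.
The Pigouvian tax equals MEC at Q*: 8.09 + 0.15×49.7225 = 15.5484.

tax = 15.55 per unit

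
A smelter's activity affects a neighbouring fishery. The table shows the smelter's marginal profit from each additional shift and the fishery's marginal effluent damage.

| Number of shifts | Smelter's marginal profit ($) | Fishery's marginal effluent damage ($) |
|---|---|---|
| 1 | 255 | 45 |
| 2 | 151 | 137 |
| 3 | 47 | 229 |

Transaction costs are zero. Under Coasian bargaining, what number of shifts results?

Bargaining reaches the level where marginal profit last exceeds marginal effluent damage.
That holds through level 2 (151 ≥ 137) but not at 3 (47 < 229).

2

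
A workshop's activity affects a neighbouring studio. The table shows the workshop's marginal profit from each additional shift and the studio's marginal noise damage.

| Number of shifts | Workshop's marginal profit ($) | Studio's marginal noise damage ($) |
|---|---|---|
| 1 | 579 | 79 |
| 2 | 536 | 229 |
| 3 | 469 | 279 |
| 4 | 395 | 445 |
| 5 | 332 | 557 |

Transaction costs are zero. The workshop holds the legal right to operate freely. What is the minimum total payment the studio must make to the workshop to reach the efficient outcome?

$727

Left alone the workshop would choose level 5 (marginal profit stays positive).
Efficient level: k* = 3 (marginal profit ≥ marginal noise damage through 3).
The studio must at least cover the workshop's forgone profit from cutting 5→3: 395 + 332 = 727.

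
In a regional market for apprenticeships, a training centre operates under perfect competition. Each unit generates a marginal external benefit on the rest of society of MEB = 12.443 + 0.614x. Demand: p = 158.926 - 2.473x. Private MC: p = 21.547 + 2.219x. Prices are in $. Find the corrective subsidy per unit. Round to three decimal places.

subsidy = $35.001 per unit

Social marginal cost = private MC − MEB = 9.104 + 1.605x.
Set SMC = demand: 9.104 + 1.605x = 158.926 - 2.473x → x* = 36.7391.
The Pigouvian subsidy equals MEB at x*: 12.443 + 0.614×36.7391 = 35.0008.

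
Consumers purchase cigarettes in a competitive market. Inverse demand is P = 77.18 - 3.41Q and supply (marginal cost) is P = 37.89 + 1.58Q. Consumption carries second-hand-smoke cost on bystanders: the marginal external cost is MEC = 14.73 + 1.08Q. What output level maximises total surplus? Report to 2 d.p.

Social marginal benefit = demand − MEC = 62.45 - 4.49Q.
Set SMB = MC: 62.45 - 4.49Q = 37.89 + 1.58Q → Q* = 4.0461.

Q* = 4.05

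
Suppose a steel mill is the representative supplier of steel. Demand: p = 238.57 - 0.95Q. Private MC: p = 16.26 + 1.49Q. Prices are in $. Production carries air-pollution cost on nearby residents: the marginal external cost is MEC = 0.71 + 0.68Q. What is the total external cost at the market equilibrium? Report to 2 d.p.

$2887.08

Market equilibrium (private): 16.26 + 1.49Q = 238.57 - 0.95Q → Q_m = 91.1107.
Total external cost = ∫₀^{Q_m} (0.71 + 0.68Q) dQ = 0.71×91.1107 + ½×0.68×91.1107² = 2887.0829.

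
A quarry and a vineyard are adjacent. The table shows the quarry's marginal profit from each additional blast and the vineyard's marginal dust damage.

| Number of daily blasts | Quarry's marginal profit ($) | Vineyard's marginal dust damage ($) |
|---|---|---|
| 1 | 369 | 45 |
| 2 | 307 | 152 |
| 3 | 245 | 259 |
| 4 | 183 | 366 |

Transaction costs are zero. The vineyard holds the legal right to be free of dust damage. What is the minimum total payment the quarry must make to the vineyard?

Efficient level: marginal profit ≥ marginal dust damage through level 2, so k* = 2.
With the vineyard holding the right, the quarry must at least compensate total damage at k*: 45 + 152 = 197.

$197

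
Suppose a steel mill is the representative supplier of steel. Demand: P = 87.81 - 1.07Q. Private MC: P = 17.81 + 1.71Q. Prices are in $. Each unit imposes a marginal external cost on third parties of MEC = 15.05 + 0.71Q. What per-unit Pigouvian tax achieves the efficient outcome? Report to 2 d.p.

tax = $26.23 per unit

Social marginal cost = private MC + MEC = 32.86 + 2.42Q.
Set SMC = demand: 32.86 + 2.42Q = 87.81 - 1.07Q → Q* = 15.7450.
The Pigouvian tax equals MEC at Q*: 15.05 + 0.71×15.7450 = 26.2290.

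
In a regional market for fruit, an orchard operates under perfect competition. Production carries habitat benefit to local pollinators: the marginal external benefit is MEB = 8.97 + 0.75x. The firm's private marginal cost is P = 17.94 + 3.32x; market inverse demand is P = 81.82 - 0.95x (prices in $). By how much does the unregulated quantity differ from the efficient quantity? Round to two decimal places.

5.74 units

Market equilibrium (private): 17.94 + 3.32x = 81.82 - 0.95x → x_m = 14.9602.
Social marginal cost = private MC − MEB = 8.97 + 2.57x.
Set SMC = demand: 8.97 + 2.57x = 81.82 - 0.95x → x* = 20.6960.
Gap = |14.9602 − 20.6960| = 5.7358.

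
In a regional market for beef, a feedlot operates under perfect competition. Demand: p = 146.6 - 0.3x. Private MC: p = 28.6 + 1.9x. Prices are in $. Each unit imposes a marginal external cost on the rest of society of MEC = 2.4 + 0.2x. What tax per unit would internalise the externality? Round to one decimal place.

Social marginal cost = private MC + MEC = 31.0 + 2.1x.
Set SMC = demand: 31.0 + 2.1x = 146.6 - 0.3x → x* = 48.1667.
The Pigouvian tax equals MEC at x*: 2.4 + 0.2×48.1667 = 12.0333.

tax = $12.0 per unit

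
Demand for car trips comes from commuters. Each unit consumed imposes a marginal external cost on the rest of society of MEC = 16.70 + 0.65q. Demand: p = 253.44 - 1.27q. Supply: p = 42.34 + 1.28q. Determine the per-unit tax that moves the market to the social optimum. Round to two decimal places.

tax = 56.19 per unit

Social marginal benefit = demand − MEC = 236.74 - 1.92q.
Set SMB = MC: 236.74 - 1.92q = 42.34 + 1.28q → q* = 60.7500.
The Pigouvian tax equals MEC at q*: 16.70 + 0.65×60.7500 = 56.1875.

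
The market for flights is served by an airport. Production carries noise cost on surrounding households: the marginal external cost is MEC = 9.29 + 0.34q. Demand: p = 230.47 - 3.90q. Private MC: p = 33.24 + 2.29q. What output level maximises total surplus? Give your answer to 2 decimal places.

q* = 28.78

Social marginal cost = private MC + MEC = 42.53 + 2.63q.
Set SMC = demand: 42.53 + 2.63q = 230.47 - 3.90q → q* = 28.7810.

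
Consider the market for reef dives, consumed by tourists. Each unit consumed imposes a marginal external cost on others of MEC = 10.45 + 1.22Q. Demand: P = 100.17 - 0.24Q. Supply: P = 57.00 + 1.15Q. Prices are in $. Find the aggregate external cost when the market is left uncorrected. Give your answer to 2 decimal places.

$912.94

Market equilibrium (private): 57.00 + 1.15Q = 100.17 - 0.24Q → Q_m = 31.0576.
Total external cost = ∫₀^{Q_m} (10.45 + 1.22Q) dQ = 10.45×31.0576 + ½×1.22×31.0576² = 912.9424.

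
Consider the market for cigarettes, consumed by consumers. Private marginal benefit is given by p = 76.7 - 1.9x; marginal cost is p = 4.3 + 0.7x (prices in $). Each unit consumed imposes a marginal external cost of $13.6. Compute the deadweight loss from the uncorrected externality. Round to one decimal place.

DWL = $35.6

Market equilibrium (private): 4.3 + 0.7x = 76.7 - 1.9x → x_m = 27.8462.
Social marginal benefit = demand − MEC = 63.1 - 1.9x.
Set SMB = MC: 63.1 - 1.9x = 4.3 + 0.7x → x* = 22.6154.
Height of the DWL triangle at x_m is MC(x_m) − SMB(x_m) = MEC(x_m) = 13.6000.
DWL = ½ × 5.2308 × 13.6000 = 35.5694.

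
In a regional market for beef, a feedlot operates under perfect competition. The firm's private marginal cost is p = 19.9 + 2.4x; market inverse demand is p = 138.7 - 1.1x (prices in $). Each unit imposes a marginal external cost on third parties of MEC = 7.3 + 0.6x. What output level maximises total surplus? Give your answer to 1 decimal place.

x* = 27.2

Social marginal cost = private MC + MEC = 27.2 + 3.0x.
Set SMC = demand: 27.2 + 3.0x = 138.7 - 1.1x → x* = 27.1951.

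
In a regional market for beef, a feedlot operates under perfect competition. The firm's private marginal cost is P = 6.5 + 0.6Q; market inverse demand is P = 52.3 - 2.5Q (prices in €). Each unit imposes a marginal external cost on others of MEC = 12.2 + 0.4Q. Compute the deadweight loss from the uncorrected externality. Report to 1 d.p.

DWL = €46.9

Market equilibrium (private): 6.5 + 0.6Q = 52.3 - 2.5Q → Q_m = 14.7742.
Social marginal cost = private MC + MEC = 18.7 + Q.
Set SMC = demand: 18.7 + Q = 52.3 - 2.5Q → Q* = 9.6000.
Between Q* and Q_m the wedge SMC − demand runs linearly from 0 to MEC(Q_m), so the loss is a triangle.
DWL = ½ × 5.1742 × 18.1097 = 46.8516.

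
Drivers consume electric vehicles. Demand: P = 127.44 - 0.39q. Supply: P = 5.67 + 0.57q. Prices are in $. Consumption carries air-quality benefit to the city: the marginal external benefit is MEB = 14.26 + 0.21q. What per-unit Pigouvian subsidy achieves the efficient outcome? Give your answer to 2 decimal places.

Social marginal benefit = demand + MEB = 141.70 - 0.18q.
Set SMB = MC: 141.70 - 0.18q = 5.67 + 0.57q → q* = 181.3733.
The Pigouvian subsidy equals MEB at q*: 14.26 + 0.21×181.3733 = 52.3484.

subsidy = $52.35 per unit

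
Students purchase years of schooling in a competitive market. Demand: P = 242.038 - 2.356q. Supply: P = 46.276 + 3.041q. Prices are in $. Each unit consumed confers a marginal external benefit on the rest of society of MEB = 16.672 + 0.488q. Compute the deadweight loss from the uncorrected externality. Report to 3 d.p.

Market equilibrium (private): 46.276 + 3.041q = 242.038 - 2.356q → q_m = 36.2724.
Social marginal benefit = demand + MEB = 258.710 - 1.868q.
Set SMB = MC: 258.710 - 1.868q = 46.276 + 3.041q → q* = 43.2744.
The loss is the area between SMB and MC from q* to q_m; with linear curves that's a triangle of height MEB(q_m).
DWL = ½ × 7.0020 × 34.3729 = 120.3395.

DWL = $120.340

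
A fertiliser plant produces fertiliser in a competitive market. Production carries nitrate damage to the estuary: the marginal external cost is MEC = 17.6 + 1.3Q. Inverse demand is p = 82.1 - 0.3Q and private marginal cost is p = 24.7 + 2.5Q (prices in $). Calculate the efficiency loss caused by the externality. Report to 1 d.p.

Market equilibrium (private): 24.7 + 2.5Q = 82.1 - 0.3Q → Q_m = 20.5000.
Social marginal cost = private MC + MEC = 42.3 + 3.8Q.
Set SMC = demand: 42.3 + 3.8Q = 82.1 - 0.3Q → Q* = 9.7073.
The loss is the area between SMC and demand from Q* to Q_m; with linear curves that's a triangle of height MEC(Q_m).
DWL = ½ × 10.7927 × 44.2500 = 238.7885.

DWL = $238.8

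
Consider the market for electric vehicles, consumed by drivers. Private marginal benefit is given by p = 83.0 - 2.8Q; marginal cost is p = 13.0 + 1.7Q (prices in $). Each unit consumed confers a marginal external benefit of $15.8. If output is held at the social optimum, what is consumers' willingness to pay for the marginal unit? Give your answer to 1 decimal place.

Social marginal benefit = demand + MEB = 98.8 - 2.8Q.
Set SMB = MC: 98.8 - 2.8Q = 13.0 + 1.7Q → Q* = 19.0667.
Consumer price on the demand curve at Q*: 83.0 − 2.8×19.0667 = 29.6132.

P = $29.6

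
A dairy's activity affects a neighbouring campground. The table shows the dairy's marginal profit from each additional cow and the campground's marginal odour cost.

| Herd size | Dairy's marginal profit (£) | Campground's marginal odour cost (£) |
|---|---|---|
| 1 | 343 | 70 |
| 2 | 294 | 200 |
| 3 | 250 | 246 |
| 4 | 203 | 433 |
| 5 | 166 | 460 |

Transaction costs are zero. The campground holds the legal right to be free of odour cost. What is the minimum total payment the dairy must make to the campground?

Efficient level: marginal profit ≥ marginal odour cost through level 3, so k* = 3.
With the campground holding the right, the dairy must at least compensate total damage at k*: 70 + 200 + 246 = 516.

£516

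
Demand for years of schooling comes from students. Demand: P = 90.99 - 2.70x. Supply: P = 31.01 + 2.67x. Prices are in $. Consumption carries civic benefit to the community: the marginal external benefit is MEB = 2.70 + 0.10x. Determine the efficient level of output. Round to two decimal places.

x* = 11.89

Social marginal benefit = demand + MEB = 93.69 - 2.60x.
Set SMB = MC: 93.69 - 2.60x = 31.01 + 2.67x → x* = 11.8937.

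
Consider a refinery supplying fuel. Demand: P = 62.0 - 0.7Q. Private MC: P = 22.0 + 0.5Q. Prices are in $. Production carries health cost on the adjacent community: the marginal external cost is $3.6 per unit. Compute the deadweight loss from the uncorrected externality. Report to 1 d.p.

Market equilibrium (private): 22.0 + 0.5Q = 62.0 - 0.7Q → Q_m = 33.3333.
Social marginal cost = private MC + MEC = 25.6 + 0.5Q.
Set SMC = demand: 25.6 + 0.5Q = 62.0 - 0.7Q → Q* = 30.3333.
Height of the DWL triangle at Q_m is SMC(Q_m) − demand(Q_m) = MEC(Q_m) = 3.6000.
DWL = ½ × 3.0000 × 3.6000 = 5.4000.

DWL = $5.4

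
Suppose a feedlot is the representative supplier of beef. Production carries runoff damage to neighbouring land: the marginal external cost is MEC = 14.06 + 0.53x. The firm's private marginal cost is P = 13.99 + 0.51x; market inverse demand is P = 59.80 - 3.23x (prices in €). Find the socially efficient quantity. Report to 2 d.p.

Social marginal cost = private MC + MEC = 28.05 + 1.04x.
Set SMC = demand: 28.05 + 1.04x = 59.80 - 3.23x → x* = 7.4356.

x* = 7.44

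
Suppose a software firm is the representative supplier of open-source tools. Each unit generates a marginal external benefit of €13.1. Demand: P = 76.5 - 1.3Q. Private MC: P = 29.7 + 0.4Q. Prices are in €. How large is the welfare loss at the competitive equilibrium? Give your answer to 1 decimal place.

DWL = €50.5

Market equilibrium (private): 29.7 + 0.4Q = 76.5 - 1.3Q → Q_m = 27.5294.
Social marginal cost = private MC − MEB = 16.6 + 0.4Q.
Set SMC = demand: 16.6 + 0.4Q = 76.5 - 1.3Q → Q* = 35.2353.
The loss is the area between SMC and demand from Q* to Q_m; with linear curves that's a triangle of height MEB(Q_m).
DWL = ½ × 7.7059 × 13.1000 = 50.4736.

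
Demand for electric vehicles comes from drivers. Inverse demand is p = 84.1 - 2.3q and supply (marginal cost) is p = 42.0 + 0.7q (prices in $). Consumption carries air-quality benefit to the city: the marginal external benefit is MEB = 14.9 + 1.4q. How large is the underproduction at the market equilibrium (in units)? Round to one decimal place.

21.6 units

Market equilibrium (private): 42.0 + 0.7q = 84.1 - 2.3q → q_m = 14.0333.
Social marginal benefit = demand + MEB = 99.0 - 0.9q.
Set SMB = MC: 99.0 - 0.9q = 42.0 + 0.7q → q* = 35.6250.
Gap = |14.0333 − 35.6250| = 21.5917.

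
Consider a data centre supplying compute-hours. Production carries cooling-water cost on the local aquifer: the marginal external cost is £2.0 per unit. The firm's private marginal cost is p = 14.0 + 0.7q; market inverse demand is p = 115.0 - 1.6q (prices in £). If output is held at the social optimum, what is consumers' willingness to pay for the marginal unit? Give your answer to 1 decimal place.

Social marginal cost = private MC + MEC = 16.0 + 0.7q.
Set SMC = demand: 16.0 + 0.7q = 115.0 - 1.6q → q* = 43.0435.
Consumer price on the demand curve at q*: 115.0 − 1.6×43.0435 = 46.1304.

P = £46.1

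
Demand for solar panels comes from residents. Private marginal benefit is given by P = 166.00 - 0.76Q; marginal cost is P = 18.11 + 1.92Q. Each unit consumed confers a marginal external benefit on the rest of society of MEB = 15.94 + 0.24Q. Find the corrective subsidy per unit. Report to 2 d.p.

subsidy = 32.05 per unit

Social marginal benefit = demand + MEB = 181.94 - 0.52Q.
Set SMB = MC: 181.94 - 0.52Q = 18.11 + 1.92Q → Q* = 67.1434.
The Pigouvian subsidy equals MEB at Q*: 15.94 + 0.24×67.1434 = 32.0544.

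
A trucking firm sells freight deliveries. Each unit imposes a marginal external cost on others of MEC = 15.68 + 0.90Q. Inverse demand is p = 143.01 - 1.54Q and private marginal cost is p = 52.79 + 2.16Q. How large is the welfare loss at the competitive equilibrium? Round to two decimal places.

Market equilibrium (private): 52.79 + 2.16Q = 143.01 - 1.54Q → Q_m = 24.3838.
Social marginal cost = private MC + MEC = 68.47 + 3.06Q.
Set SMC = demand: 68.47 + 3.06Q = 143.01 - 1.54Q → Q* = 16.2043.
Between Q* and Q_m the wedge SMC − demand runs linearly from 0 to MEC(Q_m), so the loss is a triangle.
DWL = ½ × 8.1795 × 37.6254 = 153.8785.

DWL = 153.88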